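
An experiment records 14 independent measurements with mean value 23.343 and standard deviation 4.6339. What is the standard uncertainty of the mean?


The standard uncertainty for Type A evaluation is u = s / sqrt(n).
u = 4.6339 / sqrt(14)
u = 4.6339 / 3.7417
u = 1.2385

1.2385


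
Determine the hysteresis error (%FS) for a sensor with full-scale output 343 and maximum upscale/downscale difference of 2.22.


Hysteresis = (max difference / full scale) * 100%.
H = (2.22 / 343) * 100
H = 0.647 %FS

0.647 %FS


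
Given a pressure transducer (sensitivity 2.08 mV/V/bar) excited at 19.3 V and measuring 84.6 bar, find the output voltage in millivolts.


Output = sensitivity * Vex * P.
Vout = 2.08 * 19.3 * 84.6
Vout = 40.144 * 84.6
Vout = 3396.18 mV

3396.18 mV


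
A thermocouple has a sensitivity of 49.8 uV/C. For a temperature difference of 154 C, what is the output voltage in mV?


The thermocouple output V = sensitivity * dT.
V = 49.8 uV/C * 154 C
V = 7669.2 uV
V = 7.669 mV

7.669 mV


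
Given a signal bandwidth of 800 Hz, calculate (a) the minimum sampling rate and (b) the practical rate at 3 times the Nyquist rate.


By Nyquist theorem, fs_min = 2 * fmax.
fs_min = 2 * 800 = 1600 Hz
Practical rate = 3 * fs_min = 3 * 1600 = 4800 Hz

fs_min = 1600 Hz, fs_practical = 4800 Hz


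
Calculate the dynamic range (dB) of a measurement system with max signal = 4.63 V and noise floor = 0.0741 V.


Dynamic range = 20 * log10(Vmax / Vnoise).
DR = 20 * log10(4.63 / 0.0741)
DR = 20 * log10(62.48)
DR = 35.92 dB

35.92 dB


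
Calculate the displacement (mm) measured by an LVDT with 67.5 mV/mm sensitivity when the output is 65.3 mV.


Displacement = Vout / sensitivity.
d = 65.3 / 67.5
d = 0.967 mm

0.967 mm


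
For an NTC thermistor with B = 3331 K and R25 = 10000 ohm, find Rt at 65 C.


NTC thermistor equation: Rt = R25 * exp(B * (1/T - 1/T25)).
T in Kelvin: 338.15 K, T25 = 298.15 K
1/T - 1/T25 = 1/338.15 - 1/298.15 = -0.00039675
B * (1/T - 1/T25) = 3331 * -0.00039675 = -1.3216
Rt = 10000 * exp(-1.3216) = 2667.2 ohm

2667.2 ohm


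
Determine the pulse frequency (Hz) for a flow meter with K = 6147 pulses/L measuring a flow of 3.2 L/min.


Frequency = K * Q / 60 (converting L/min to L/s).
f = 6147 * 3.2 / 60
f = 19670.4 / 60
f = 327.84 Hz

327.84 Hz


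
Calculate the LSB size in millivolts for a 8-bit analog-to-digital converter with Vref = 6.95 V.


The resolution (LSB) of an ADC is Vref / 2^n.
LSB = 6.95 / 2^8
LSB = 6.95 / 256
LSB = 0.02714844 V = 27.1484375 mV

27.1484375 mV


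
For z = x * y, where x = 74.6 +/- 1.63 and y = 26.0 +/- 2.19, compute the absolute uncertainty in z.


For a product z = x*y, the relative uncertainty is:
uz/z = sqrt((ux/x)^2 + (uy/y)^2)
Relative uncertainties: ux/x = 1.63/74.6 = 0.02185
uy/y = 2.19/26.0 = 0.084231
z = 74.6 * 26.0 = 1939.6
uz = 1939.6 * sqrt(0.02185^2 + 0.084231^2) = 168.781

168.781


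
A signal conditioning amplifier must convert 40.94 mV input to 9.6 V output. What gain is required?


Gain = Vout / Vin (converting to same units).
G = 9.6 V / 40.94 mV
G = 9600.0 mV / 40.94 mV
G = 234.49

234.49


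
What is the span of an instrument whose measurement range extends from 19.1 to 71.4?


Span = upper range - lower range.
Span = 71.4 - (19.1)
Span = 52.3

52.3


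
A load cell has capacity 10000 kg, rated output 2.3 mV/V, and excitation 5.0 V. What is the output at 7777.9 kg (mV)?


Vout = rated_output * Vex * (load / capacity).
Vout = 2.3 * 5.0 * (7777.9 / 10000)
Vout = 2.3 * 5.0 * 0.77779
Vout = 8.945 mV

8.945 mV


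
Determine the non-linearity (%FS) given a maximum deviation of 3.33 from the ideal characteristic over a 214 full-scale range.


Linearity error = (max deviation / full scale) * 100%.
Linearity = (3.33 / 214) * 100
Linearity = 1.556 %FS

1.556 %FS


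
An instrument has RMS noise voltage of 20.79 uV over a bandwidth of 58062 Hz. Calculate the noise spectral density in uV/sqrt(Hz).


Noise spectral density = Vrms / sqrt(BW).
NSD = 20.79 / sqrt(58062)
NSD = 20.79 / 240.9606
NSD = 0.0863 uV/sqrt(Hz)

0.0863 uV/sqrt(Hz)


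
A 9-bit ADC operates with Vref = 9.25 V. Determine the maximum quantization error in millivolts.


The maximum quantization error is +/- LSB/2.
LSB = Vref / 2^n = 9.25 / 512 = 0.01806641 V
Max error = LSB / 2 = 0.01806641 / 2 = 0.0090332 V
Max error = 9.0332 mV

9.0332 mV


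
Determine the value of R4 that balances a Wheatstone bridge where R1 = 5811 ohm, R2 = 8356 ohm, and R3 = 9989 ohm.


At balance: R1*R4 = R2*R3, so R4 = R2*R3/R1.
R4 = 8356 * 9989 / 5811
R4 = 83468084 / 5811
R4 = 14363.81 ohm

14363.81 ohm


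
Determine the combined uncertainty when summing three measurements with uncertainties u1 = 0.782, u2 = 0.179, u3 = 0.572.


For a sum of independent quantities, uc = sqrt(u1^2 + u2^2 + u3^2).
uc = sqrt(0.782^2 + 0.179^2 + 0.572^2)
uc = sqrt(0.611524 + 0.032041 + 0.327184)
uc = 0.9853

0.9853


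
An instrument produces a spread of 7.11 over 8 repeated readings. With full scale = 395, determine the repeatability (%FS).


Repeatability = (spread / full scale) * 100%.
R = (7.11 / 395) * 100
R = 1.8 %FS

1.8 %FS


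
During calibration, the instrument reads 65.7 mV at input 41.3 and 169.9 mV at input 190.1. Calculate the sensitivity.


Sensitivity = (y2 - y1) / (x2 - x1).
S = (169.9 - 65.7) / (190.1 - 41.3)
S = 104.2 / 148.8
S = 0.7003 mV/unit

0.7003 mV/unit


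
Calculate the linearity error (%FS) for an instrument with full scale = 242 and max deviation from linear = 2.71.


Linearity error = (max deviation / full scale) * 100%.
Linearity = (2.71 / 242) * 100
Linearity = 1.12 %FS

1.12 %FS


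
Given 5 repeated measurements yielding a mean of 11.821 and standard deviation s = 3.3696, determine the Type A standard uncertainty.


The standard uncertainty for Type A evaluation is u = s / sqrt(n).
u = 3.3696 / sqrt(5)
u = 3.3696 / 2.2361
u = 1.5069

1.5069


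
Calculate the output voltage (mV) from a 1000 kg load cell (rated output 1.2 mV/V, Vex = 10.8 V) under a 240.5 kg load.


Vout = rated_output * Vex * (load / capacity).
Vout = 1.2 * 10.8 * (240.5 / 1000)
Vout = 1.2 * 10.8 * 0.2405
Vout = 3.117 mV

3.117 mV


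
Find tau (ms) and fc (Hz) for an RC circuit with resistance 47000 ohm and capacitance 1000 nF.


Time constant: tau = R * C.
tau = 47000 * 1.00e-06 = 0.047 s
tau = 47.0 ms
Cutoff frequency: fc = 1 / (2*pi*R*C).
fc = 1 / (2*pi*0.047) = 3.39 Hz

tau = 47.0 ms, fc = 3.39 Hz


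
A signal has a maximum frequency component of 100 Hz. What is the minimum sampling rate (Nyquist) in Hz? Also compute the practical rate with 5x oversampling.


By Nyquist theorem, fs_min = 2 * fmax.
fs_min = 2 * 100 = 200 Hz
Practical rate = 5 * fs_min = 5 * 200 = 1000 Hz

fs_min = 200 Hz, fs_practical = 1000 Hz


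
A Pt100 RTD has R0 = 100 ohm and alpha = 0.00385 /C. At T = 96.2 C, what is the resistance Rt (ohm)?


The RTD equation: Rt = R0 * (1 + alpha * T).
Rt = 100 * (1 + 0.00385 * 96.2)
Rt = 100 * (1 + 0.37037)
Rt = 100 * 1.37037
Rt = 137.037 ohm

137.037 ohm


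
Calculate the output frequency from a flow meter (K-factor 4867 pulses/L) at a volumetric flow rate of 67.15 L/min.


Frequency = K * Q / 60 (converting L/min to L/s).
f = 4867 * 67.15 / 60
f = 326819.05 / 60
f = 5446.98 Hz

5446.98 Hz


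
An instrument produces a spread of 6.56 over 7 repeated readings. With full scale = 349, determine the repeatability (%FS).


Repeatability = (spread / full scale) * 100%.
R = (6.56 / 349) * 100
R = 1.88 %FS

1.88 %FS


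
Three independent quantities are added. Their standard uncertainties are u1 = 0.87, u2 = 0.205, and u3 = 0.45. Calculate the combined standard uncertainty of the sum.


For a sum of independent quantities, uc = sqrt(u1^2 + u2^2 + u3^2).
uc = sqrt(0.87^2 + 0.205^2 + 0.45^2)
uc = sqrt(0.7569 + 0.042025 + 0.2025)
uc = 1.0007

1.0007


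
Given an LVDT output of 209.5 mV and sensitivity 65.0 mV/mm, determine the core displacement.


Displacement = Vout / sensitivity.
d = 209.5 / 65.0
d = 3.223 mm

3.223 mm


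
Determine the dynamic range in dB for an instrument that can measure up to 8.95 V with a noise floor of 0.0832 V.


Dynamic range = 20 * log10(Vmax / Vnoise).
DR = 20 * log10(8.95 / 0.0832)
DR = 20 * log10(107.57)
DR = 40.63 dB

40.63 dB


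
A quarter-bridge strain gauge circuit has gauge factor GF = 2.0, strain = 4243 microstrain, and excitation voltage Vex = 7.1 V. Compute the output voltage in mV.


Quarter bridge output: Vout = (GF * epsilon * Vex) / 4.
Vout = (2.0 * 4243e-6 * 7.1) / 4
Vout = 0.0602506 / 4 V
Vout = 0.01506265 V = 15.0626 mV

15.0626 mV


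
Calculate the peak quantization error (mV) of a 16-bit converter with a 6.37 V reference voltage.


The maximum quantization error is +/- LSB/2.
LSB = Vref / 2^n = 6.37 / 65536 = 9.72e-05 V
Max error = LSB / 2 = 9.72e-05 / 2 = 4.86e-05 V
Max error = 0.0486 mV

0.0486 mV


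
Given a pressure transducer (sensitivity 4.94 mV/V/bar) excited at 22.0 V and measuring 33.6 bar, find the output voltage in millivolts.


Output = sensitivity * Vex * P.
Vout = 4.94 * 22.0 * 33.6
Vout = 108.68 * 33.6
Vout = 3651.65 mV

3651.65 mV


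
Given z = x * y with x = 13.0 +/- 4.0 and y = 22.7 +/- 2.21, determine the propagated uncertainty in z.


For a product z = x*y, the relative uncertainty is:
uz/z = sqrt((ux/x)^2 + (uy/y)^2)
Relative uncertainties: ux/x = 4.0/13.0 = 0.307692
uy/y = 2.21/22.7 = 0.097357
z = 13.0 * 22.7 = 295.1
uz = 295.1 * sqrt(0.307692^2 + 0.097357^2) = 95.237

95.237


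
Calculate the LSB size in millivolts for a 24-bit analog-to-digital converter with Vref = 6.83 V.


The resolution (LSB) of an ADC is Vref / 2^n.
LSB = 6.83 / 2^24
LSB = 6.83 / 16777216
LSB = 4.1e-07 V = 0.0004071 mV

0.0004071 mV


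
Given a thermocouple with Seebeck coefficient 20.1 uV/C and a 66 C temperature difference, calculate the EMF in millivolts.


The thermocouple output V = sensitivity * dT.
V = 20.1 uV/C * 66 C
V = 1326.6 uV
V = 1.327 mV

1.327 mV


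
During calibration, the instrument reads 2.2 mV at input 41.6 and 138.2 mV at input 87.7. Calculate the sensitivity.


Sensitivity = (y2 - y1) / (x2 - x1).
S = (138.2 - 2.2) / (87.7 - 41.6)
S = 136.0 / 46.1
S = 2.9501 mV/unit

2.9501 mV/unit


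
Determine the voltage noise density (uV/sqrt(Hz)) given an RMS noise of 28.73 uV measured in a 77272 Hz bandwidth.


Noise spectral density = Vrms / sqrt(BW).
NSD = 28.73 / sqrt(77272)
NSD = 28.73 / 277.9784
NSD = 0.1034 uV/sqrt(Hz)

0.1034 uV/sqrt(Hz)


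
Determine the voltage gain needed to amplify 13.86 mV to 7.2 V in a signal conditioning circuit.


Gain = Vout / Vin (converting to same units).
G = 7.2 V / 13.86 mV
G = 7200.0 mV / 13.86 mV
G = 519.48

519.48


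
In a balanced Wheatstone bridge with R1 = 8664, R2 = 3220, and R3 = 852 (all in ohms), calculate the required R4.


At balance: R1*R4 = R2*R3, so R4 = R2*R3/R1.
R4 = 3220 * 852 / 8664
R4 = 2743440 / 8664
R4 = 316.65 ohm

316.65 ohm


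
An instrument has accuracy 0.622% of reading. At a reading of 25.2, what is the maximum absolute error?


Absolute error = (accuracy% / 100) * reading.
Error = (0.622 / 100) * 25.2
Error = 0.00622 * 25.2
Error = 0.1567

0.1567


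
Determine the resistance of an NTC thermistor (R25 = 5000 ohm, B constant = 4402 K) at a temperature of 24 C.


NTC thermistor equation: Rt = R25 * exp(B * (1/T - 1/T25)).
T in Kelvin: 297.15 K, T25 = 298.15 K
1/T - 1/T25 = 1/297.15 - 1/298.15 = 1.129e-05
B * (1/T - 1/T25) = 4402 * 1.129e-05 = 0.0497
Rt = 5000 * exp(0.0497) = 5254.7 ohm

5254.7 ohm


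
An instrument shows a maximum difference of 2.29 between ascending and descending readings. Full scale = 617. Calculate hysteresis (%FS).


Hysteresis = (max difference / full scale) * 100%.
H = (2.29 / 617) * 100
H = 0.371 %FS

0.371 %FS


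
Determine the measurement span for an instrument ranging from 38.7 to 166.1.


Span = upper range - lower range.
Span = 166.1 - (38.7)
Span = 127.4

127.4


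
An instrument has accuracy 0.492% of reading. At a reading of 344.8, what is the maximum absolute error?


Absolute error = (accuracy% / 100) * reading.
Error = (0.492 / 100) * 344.8
Error = 0.00492 * 344.8
Error = 1.6964

1.6964


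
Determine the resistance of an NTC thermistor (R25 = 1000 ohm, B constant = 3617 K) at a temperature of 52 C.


NTC thermistor equation: Rt = R25 * exp(B * (1/T - 1/T25)).
T in Kelvin: 325.15 K, T25 = 298.15 K
1/T - 1/T25 = 1/325.15 - 1/298.15 = -0.00027851
B * (1/T - 1/T25) = 3617 * -0.00027851 = -1.0074
Rt = 1000 * exp(-1.0074) = 365.2 ohm

365.2 ohm


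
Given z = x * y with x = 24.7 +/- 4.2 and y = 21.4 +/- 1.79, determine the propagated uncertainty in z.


For a product z = x*y, the relative uncertainty is:
uz/z = sqrt((ux/x)^2 + (uy/y)^2)
Relative uncertainties: ux/x = 4.2/24.7 = 0.17004
uy/y = 1.79/21.4 = 0.083645
z = 24.7 * 21.4 = 528.6
uz = 528.6 * sqrt(0.17004^2 + 0.083645^2) = 100.166

100.166


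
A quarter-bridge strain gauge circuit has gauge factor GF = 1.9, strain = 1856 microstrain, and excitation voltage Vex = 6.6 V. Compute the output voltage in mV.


Quarter bridge output: Vout = (GF * epsilon * Vex) / 4.
Vout = (1.9 * 1856e-6 * 6.6) / 4
Vout = 0.02327424 / 4 V
Vout = 0.00581856 V = 5.8186 mV

5.8186 mV


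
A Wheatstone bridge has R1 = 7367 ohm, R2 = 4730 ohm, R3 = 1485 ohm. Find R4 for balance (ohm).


At balance: R1*R4 = R2*R3, so R4 = R2*R3/R1.
R4 = 4730 * 1485 / 7367
R4 = 7024050 / 7367
R4 = 953.45 ohm

953.45 ohm


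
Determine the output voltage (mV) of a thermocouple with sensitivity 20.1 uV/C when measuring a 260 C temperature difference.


The thermocouple output V = sensitivity * dT.
V = 20.1 uV/C * 260 C
V = 5226.0 uV
V = 5.226 mV

5.226 mV


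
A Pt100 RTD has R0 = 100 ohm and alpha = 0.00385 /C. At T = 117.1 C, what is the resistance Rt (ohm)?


The RTD equation: Rt = R0 * (1 + alpha * T).
Rt = 100 * (1 + 0.00385 * 117.1)
Rt = 100 * (1 + 0.450835)
Rt = 100 * 1.450835
Rt = 145.084 ohm

145.084 ohm


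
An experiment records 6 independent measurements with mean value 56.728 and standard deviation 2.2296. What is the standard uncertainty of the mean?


The standard uncertainty for Type A evaluation is u = s / sqrt(n).
u = 2.2296 / sqrt(6)
u = 2.2296 / 2.4495
u = 0.9102

0.9102


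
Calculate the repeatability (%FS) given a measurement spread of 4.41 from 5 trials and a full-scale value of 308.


Repeatability = (spread / full scale) * 100%.
R = (4.41 / 308) * 100
R = 1.432 %FS

1.432 %FS


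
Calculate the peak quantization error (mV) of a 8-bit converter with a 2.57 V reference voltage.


The maximum quantization error is +/- LSB/2.
LSB = Vref / 2^n = 2.57 / 256 = 0.01003906 V
Max error = LSB / 2 = 0.01003906 / 2 = 0.00501953 V
Max error = 5.0195 mV

5.0195 mV


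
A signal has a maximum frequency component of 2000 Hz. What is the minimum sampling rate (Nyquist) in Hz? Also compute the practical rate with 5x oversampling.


By Nyquist theorem, fs_min = 2 * fmax.
fs_min = 2 * 2000 = 4000 Hz
Practical rate = 5 * fs_min = 5 * 4000 = 20000 Hz

fs_min = 4000 Hz, fs_practical = 20000 Hz


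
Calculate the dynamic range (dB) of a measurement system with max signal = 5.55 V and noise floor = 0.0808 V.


Dynamic range = 20 * log10(Vmax / Vnoise).
DR = 20 * log10(5.55 / 0.0808)
DR = 20 * log10(68.69)
DR = 36.74 dB

36.74 dB


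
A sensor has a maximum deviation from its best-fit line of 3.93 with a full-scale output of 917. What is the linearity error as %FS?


Linearity error = (max deviation / full scale) * 100%.
Linearity = (3.93 / 917) * 100
Linearity = 0.429 %FS

0.429 %FS


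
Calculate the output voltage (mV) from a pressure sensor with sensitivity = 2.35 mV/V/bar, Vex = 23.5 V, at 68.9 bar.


Output = sensitivity * Vex * P.
Vout = 2.35 * 23.5 * 68.9
Vout = 55.225 * 68.9
Vout = 3805.0 mV

3805.0 mV


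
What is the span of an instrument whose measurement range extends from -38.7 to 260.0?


Span = upper range - lower range.
Span = 260.0 - (-38.7)
Span = 298.7

298.7


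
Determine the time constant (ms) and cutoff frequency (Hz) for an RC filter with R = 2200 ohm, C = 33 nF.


Time constant: tau = R * C.
tau = 2200 * 3.30e-08 = 7.26e-05 s
tau = 0.0726 ms
Cutoff frequency: fc = 1 / (2*pi*R*C).
fc = 1 / (2*pi*7.26e-05) = 2192.22 Hz

tau = 0.0726 ms, fc = 2192.22 Hz


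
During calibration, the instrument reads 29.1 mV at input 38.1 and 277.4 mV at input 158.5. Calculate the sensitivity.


Sensitivity = (y2 - y1) / (x2 - x1).
S = (277.4 - 29.1) / (158.5 - 38.1)
S = 248.3 / 120.4
S = 2.0623 mV/unit

2.0623 mV/unit


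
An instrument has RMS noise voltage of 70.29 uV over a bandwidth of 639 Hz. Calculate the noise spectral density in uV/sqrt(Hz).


Noise spectral density = Vrms / sqrt(BW).
NSD = 70.29 / sqrt(639)
NSD = 70.29 / 25.2784
NSD = 2.7806 uV/sqrt(Hz)

2.7806 uV/sqrt(Hz)


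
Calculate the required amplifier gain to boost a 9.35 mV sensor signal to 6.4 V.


Gain = Vout / Vin (converting to same units).
G = 6.4 V / 9.35 mV
G = 6400.0 mV / 9.35 mV
G = 684.49

684.49


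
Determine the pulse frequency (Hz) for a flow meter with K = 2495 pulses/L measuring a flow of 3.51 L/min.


Frequency = K * Q / 60 (converting L/min to L/s).
f = 2495 * 3.51 / 60
f = 8757.45 / 60
f = 145.96 Hz

145.96 Hz


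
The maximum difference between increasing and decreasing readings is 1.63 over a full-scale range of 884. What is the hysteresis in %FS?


Hysteresis = (max difference / full scale) * 100%.
H = (1.63 / 884) * 100
H = 0.184 %FS

0.184 %FS


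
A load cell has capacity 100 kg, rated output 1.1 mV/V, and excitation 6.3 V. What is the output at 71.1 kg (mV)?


Vout = rated_output * Vex * (load / capacity).
Vout = 1.1 * 6.3 * (71.1 / 100)
Vout = 1.1 * 6.3 * 0.711
Vout = 4.927 mV

4.927 mV


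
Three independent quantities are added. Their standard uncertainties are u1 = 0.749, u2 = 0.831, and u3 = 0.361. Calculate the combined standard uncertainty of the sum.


For a sum of independent quantities, uc = sqrt(u1^2 + u2^2 + u3^2).
uc = sqrt(0.749^2 + 0.831^2 + 0.361^2)
uc = sqrt(0.561001 + 0.690561 + 0.130321)
uc = 1.1755

1.1755


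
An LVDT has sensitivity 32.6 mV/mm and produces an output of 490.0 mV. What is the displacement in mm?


Displacement = Vout / sensitivity.
d = 490.0 / 32.6
d = 15.031 mm

15.031 mm


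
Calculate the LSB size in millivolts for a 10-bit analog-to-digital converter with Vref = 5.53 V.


The resolution (LSB) of an ADC is Vref / 2^n.
LSB = 5.53 / 2^10
LSB = 5.53 / 1024
LSB = 0.00540039 V = 5.40039062 mV

5.40039062 mV


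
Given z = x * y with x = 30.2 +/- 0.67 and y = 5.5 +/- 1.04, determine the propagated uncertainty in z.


For a product z = x*y, the relative uncertainty is:
uz/z = sqrt((ux/x)^2 + (uy/y)^2)
Relative uncertainties: ux/x = 0.67/30.2 = 0.022185
uy/y = 1.04/5.5 = 0.189091
z = 30.2 * 5.5 = 166.1
uz = 166.1 * sqrt(0.022185^2 + 0.189091^2) = 31.623

31.623


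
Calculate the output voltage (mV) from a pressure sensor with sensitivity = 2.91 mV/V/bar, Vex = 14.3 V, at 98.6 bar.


Output = sensitivity * Vex * P.
Vout = 2.91 * 14.3 * 98.6
Vout = 41.613 * 98.6
Vout = 4103.04 mV

4103.04 mV


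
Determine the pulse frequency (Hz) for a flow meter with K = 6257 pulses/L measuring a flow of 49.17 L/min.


Frequency = K * Q / 60 (converting L/min to L/s).
f = 6257 * 49.17 / 60
f = 307656.69 / 60
f = 5127.61 Hz

5127.61 Hz


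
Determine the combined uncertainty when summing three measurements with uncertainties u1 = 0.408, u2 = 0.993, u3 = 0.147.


For a sum of independent quantities, uc = sqrt(u1^2 + u2^2 + u3^2).
uc = sqrt(0.408^2 + 0.993^2 + 0.147^2)
uc = sqrt(0.166464 + 0.986049 + 0.021609)
uc = 1.0836

1.0836


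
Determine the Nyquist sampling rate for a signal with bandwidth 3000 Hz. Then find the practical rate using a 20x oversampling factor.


By Nyquist theorem, fs_min = 2 * fmax.
fs_min = 2 * 3000 = 6000 Hz
Practical rate = 20 * fs_min = 20 * 6000 = 120000 Hz

fs_min = 6000 Hz, fs_practical = 120000 Hz


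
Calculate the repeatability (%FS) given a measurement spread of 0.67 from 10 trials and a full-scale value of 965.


Repeatability = (spread / full scale) * 100%.
R = (0.67 / 965) * 100
R = 0.069 %FS

0.069 %FS


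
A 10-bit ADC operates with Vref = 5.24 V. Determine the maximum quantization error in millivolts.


The maximum quantization error is +/- LSB/2.
LSB = Vref / 2^n = 5.24 / 1024 = 0.00511719 V
Max error = LSB / 2 = 0.00511719 / 2 = 0.00255859 V
Max error = 2.5586 mV

2.5586 mV


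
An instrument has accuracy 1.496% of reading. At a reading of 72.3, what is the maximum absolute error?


Absolute error = (accuracy% / 100) * reading.
Error = (1.496 / 100) * 72.3
Error = 0.01496 * 72.3
Error = 1.0816

1.0816


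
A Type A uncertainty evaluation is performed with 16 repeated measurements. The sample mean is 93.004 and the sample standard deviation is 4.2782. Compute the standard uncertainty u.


The standard uncertainty for Type A evaluation is u = s / sqrt(n).
u = 4.2782 / sqrt(16)
u = 4.2782 / 4.0
u = 1.0696

1.0696


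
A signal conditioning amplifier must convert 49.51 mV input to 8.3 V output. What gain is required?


Gain = Vout / Vin (converting to same units).
G = 8.3 V / 49.51 mV
G = 8300.0 mV / 49.51 mV
G = 167.64

167.64


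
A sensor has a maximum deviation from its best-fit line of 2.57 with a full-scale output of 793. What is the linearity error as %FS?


Linearity error = (max deviation / full scale) * 100%.
Linearity = (2.57 / 793) * 100
Linearity = 0.324 %FS

0.324 %FS


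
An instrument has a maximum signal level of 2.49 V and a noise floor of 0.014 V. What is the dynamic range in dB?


Dynamic range = 20 * log10(Vmax / Vnoise).
DR = 20 * log10(2.49 / 0.014)
DR = 20 * log10(177.86)
DR = 45.0 dB

45.0 dB


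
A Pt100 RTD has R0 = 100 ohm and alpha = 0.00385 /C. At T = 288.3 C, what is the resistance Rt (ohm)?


The RTD equation: Rt = R0 * (1 + alpha * T).
Rt = 100 * (1 + 0.00385 * 288.3)
Rt = 100 * (1 + 1.109955)
Rt = 100 * 2.109955
Rt = 210.996 ohm

210.996 ohm


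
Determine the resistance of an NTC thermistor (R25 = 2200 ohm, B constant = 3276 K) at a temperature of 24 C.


NTC thermistor equation: Rt = R25 * exp(B * (1/T - 1/T25)).
T in Kelvin: 297.15 K, T25 = 298.15 K
1/T - 1/T25 = 1/297.15 - 1/298.15 = 1.129e-05
B * (1/T - 1/T25) = 3276 * 1.129e-05 = 0.037
Rt = 2200 * exp(0.037) = 2282.9 ohm

2282.9 ohm


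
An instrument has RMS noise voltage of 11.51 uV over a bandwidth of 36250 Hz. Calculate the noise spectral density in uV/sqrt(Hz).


Noise spectral density = Vrms / sqrt(BW).
NSD = 11.51 / sqrt(36250)
NSD = 11.51 / 190.3943
NSD = 0.0605 uV/sqrt(Hz)

0.0605 uV/sqrt(Hz)


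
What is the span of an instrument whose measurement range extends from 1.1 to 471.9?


Span = upper range - lower range.
Span = 471.9 - (1.1)
Span = 470.8

470.8


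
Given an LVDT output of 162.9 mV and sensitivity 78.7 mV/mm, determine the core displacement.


Displacement = Vout / sensitivity.
d = 162.9 / 78.7
d = 2.07 mm

2.07 mm


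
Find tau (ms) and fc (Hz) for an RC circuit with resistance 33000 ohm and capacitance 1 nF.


Time constant: tau = R * C.
tau = 33000 * 1.00e-09 = 3.3e-05 s
tau = 0.033 ms
Cutoff frequency: fc = 1 / (2*pi*R*C).
fc = 1 / (2*pi*3.3e-05) = 4822.88 Hz

tau = 0.033 ms, fc = 4822.88 Hz


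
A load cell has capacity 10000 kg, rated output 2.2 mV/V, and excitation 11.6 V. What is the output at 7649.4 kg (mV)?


Vout = rated_output * Vex * (load / capacity).
Vout = 2.2 * 11.6 * (7649.4 / 10000)
Vout = 2.2 * 11.6 * 0.76494
Vout = 19.521 mV

19.521 mV


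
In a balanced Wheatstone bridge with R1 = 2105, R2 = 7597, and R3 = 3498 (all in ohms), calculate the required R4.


At balance: R1*R4 = R2*R3, so R4 = R2*R3/R1.
R4 = 7597 * 3498 / 2105
R4 = 26574306 / 2105
R4 = 12624.37 ohm

12624.37 ohm


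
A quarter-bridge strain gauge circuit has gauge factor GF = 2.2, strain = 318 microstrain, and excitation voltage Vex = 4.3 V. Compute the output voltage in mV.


Quarter bridge output: Vout = (GF * epsilon * Vex) / 4.
Vout = (2.2 * 318e-6 * 4.3) / 4
Vout = 0.00300828 / 4 V
Vout = 0.00075207 V = 0.7521 mV

0.7521 mV


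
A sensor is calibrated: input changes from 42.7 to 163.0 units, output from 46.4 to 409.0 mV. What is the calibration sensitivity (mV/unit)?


Sensitivity = (y2 - y1) / (x2 - x1).
S = (409.0 - 46.4) / (163.0 - 42.7)
S = 362.6 / 120.3
S = 3.0141 mV/unit

3.0141 mV/unit


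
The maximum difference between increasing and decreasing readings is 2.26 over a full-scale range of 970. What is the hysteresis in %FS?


Hysteresis = (max difference / full scale) * 100%.
H = (2.26 / 970) * 100
H = 0.233 %FS

0.233 %FS


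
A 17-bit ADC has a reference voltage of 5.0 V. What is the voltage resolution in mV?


The resolution (LSB) of an ADC is Vref / 2^n.
LSB = 5.0 / 2^17
LSB = 5.0 / 131072
LSB = 3.815e-05 V = 0.03814697 mV

0.03814697 mV


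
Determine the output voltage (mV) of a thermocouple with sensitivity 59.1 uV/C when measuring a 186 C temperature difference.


The thermocouple output V = sensitivity * dT.
V = 59.1 uV/C * 186 C
V = 10992.6 uV
V = 10.993 mV

10.993 mV


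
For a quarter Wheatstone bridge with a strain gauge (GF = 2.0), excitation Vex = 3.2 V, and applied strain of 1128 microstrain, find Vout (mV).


Quarter bridge output: Vout = (GF * epsilon * Vex) / 4.
Vout = (2.0 * 1128e-6 * 3.2) / 4
Vout = 0.0072192 / 4 V
Vout = 0.0018048 V = 1.8048 mV

1.8048 mV


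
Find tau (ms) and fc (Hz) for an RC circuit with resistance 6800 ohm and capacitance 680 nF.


Time constant: tau = R * C.
tau = 6800 * 6.80e-07 = 0.004624 s
tau = 4.624 ms
Cutoff frequency: fc = 1 / (2*pi*R*C).
fc = 1 / (2*pi*0.004624) = 34.42 Hz

tau = 4.624 ms, fc = 34.42 Hz


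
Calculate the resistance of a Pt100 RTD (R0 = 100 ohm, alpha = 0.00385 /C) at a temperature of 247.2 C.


The RTD equation: Rt = R0 * (1 + alpha * T).
Rt = 100 * (1 + 0.00385 * 247.2)
Rt = 100 * (1 + 0.95172)
Rt = 100 * 1.95172
Rt = 195.172 ohm

195.172 ohm


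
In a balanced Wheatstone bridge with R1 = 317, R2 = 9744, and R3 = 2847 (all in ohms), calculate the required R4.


At balance: R1*R4 = R2*R3, so R4 = R2*R3/R1.
R4 = 9744 * 2847 / 317
R4 = 27741168 / 317
R4 = 87511.57 ohm

87511.57 ohm


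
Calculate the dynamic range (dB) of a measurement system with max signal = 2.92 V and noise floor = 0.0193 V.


Dynamic range = 20 * log10(Vmax / Vnoise).
DR = 20 * log10(2.92 / 0.0193)
DR = 20 * log10(151.3)
DR = 43.6 dB

43.6 dB


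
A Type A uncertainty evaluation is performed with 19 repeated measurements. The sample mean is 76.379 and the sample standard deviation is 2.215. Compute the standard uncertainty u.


The standard uncertainty for Type A evaluation is u = s / sqrt(n).
u = 2.215 / sqrt(19)
u = 2.215 / 4.3589
u = 0.5082

0.5082


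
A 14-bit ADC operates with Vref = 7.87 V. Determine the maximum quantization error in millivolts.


The maximum quantization error is +/- LSB/2.
LSB = Vref / 2^n = 7.87 / 16384 = 0.00048035 V
Max error = LSB / 2 = 0.00048035 / 2 = 0.00024017 V
Max error = 0.2402 mV

0.2402 mV


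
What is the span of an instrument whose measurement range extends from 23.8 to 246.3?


Span = upper range - lower range.
Span = 246.3 - (23.8)
Span = 222.5

222.5


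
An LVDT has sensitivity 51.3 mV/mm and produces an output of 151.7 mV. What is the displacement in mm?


Displacement = Vout / sensitivity.
d = 151.7 / 51.3
d = 2.957 mm

2.957 mm


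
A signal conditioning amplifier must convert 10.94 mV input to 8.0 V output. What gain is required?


Gain = Vout / Vin (converting to same units).
G = 8.0 V / 10.94 mV
G = 8000.0 mV / 10.94 mV
G = 731.26

731.26


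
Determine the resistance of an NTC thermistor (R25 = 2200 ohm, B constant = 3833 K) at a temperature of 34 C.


NTC thermistor equation: Rt = R25 * exp(B * (1/T - 1/T25)).
T in Kelvin: 307.15 K, T25 = 298.15 K
1/T - 1/T25 = 1/307.15 - 1/298.15 = -9.828e-05
B * (1/T - 1/T25) = 3833 * -9.828e-05 = -0.3767
Rt = 2200 * exp(-0.3767) = 1509.5 ohm

1509.5 ohm


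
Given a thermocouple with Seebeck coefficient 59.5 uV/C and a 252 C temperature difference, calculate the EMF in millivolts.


The thermocouple output V = sensitivity * dT.
V = 59.5 uV/C * 252 C
V = 14994.0 uV
V = 14.994 mV

14.994 mV


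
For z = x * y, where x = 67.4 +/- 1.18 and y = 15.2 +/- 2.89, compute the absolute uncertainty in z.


For a product z = x*y, the relative uncertainty is:
uz/z = sqrt((ux/x)^2 + (uy/y)^2)
Relative uncertainties: ux/x = 1.18/67.4 = 0.017507
uy/y = 2.89/15.2 = 0.190132
z = 67.4 * 15.2 = 1024.5
uz = 1024.5 * sqrt(0.017507^2 + 0.190132^2) = 195.61

195.61


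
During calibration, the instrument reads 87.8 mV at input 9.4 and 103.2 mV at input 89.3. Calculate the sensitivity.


Sensitivity = (y2 - y1) / (x2 - x1).
S = (103.2 - 87.8) / (89.3 - 9.4)
S = 15.4 / 79.9
S = 0.1927 mV/unit

0.1927 mV/unit


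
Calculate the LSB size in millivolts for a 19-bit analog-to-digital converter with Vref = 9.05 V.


The resolution (LSB) of an ADC is Vref / 2^n.
LSB = 9.05 / 2^19
LSB = 9.05 / 524288
LSB = 1.726e-05 V = 0.01726151 mV

0.01726151 mV


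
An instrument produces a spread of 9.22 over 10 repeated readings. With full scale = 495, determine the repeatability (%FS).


Repeatability = (spread / full scale) * 100%.
R = (9.22 / 495) * 100
R = 1.863 %FS

1.863 %FS


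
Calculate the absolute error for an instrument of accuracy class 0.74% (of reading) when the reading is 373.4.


Absolute error = (accuracy% / 100) * reading.
Error = (0.74 / 100) * 373.4
Error = 0.0074 * 373.4
Error = 2.7632

2.7632


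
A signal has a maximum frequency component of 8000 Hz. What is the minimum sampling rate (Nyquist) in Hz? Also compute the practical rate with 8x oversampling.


By Nyquist theorem, fs_min = 2 * fmax.
fs_min = 2 * 8000 = 16000 Hz
Practical rate = 8 * fs_min = 8 * 16000 = 128000 Hz

fs_min = 16000 Hz, fs_practical = 128000 Hz


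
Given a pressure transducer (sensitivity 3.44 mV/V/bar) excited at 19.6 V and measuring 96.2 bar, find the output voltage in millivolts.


Output = sensitivity * Vex * P.
Vout = 3.44 * 19.6 * 96.2
Vout = 67.424 * 96.2
Vout = 6486.19 mV

6486.19 mV


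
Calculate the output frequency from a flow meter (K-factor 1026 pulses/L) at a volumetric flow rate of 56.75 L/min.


Frequency = K * Q / 60 (converting L/min to L/s).
f = 1026 * 56.75 / 60
f = 58225.5 / 60
f = 970.42 Hz

970.42 Hz


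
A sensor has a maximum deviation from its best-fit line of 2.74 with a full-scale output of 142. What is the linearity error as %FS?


Linearity error = (max deviation / full scale) * 100%.
Linearity = (2.74 / 142) * 100
Linearity = 1.93 %FS

1.93 %FS


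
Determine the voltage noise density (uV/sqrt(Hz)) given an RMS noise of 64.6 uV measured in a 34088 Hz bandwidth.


Noise spectral density = Vrms / sqrt(BW).
NSD = 64.6 / sqrt(34088)
NSD = 64.6 / 184.6294
NSD = 0.3499 uV/sqrt(Hz)

0.3499 uV/sqrt(Hz)


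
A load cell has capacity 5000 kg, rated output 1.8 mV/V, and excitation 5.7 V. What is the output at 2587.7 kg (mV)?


Vout = rated_output * Vex * (load / capacity).
Vout = 1.8 * 5.7 * (2587.7 / 5000)
Vout = 1.8 * 5.7 * 0.51754
Vout = 5.31 mV

5.31 mV


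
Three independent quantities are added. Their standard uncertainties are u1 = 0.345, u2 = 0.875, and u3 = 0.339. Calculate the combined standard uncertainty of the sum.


For a sum of independent quantities, uc = sqrt(u1^2 + u2^2 + u3^2).
uc = sqrt(0.345^2 + 0.875^2 + 0.339^2)
uc = sqrt(0.119025 + 0.765625 + 0.114921)
uc = 0.9998

0.9998


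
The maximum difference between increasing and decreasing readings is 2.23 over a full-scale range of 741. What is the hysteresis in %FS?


Hysteresis = (max difference / full scale) * 100%.
H = (2.23 / 741) * 100
H = 0.301 %FS

0.301 %FS


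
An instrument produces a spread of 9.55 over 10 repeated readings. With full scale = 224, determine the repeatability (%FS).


Repeatability = (spread / full scale) * 100%.
R = (9.55 / 224) * 100
R = 4.263 %FS

4.263 %FS


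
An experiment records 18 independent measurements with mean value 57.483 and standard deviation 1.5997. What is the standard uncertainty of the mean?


The standard uncertainty for Type A evaluation is u = s / sqrt(n).
u = 1.5997 / sqrt(18)
u = 1.5997 / 4.2426
u = 0.3771

0.3771


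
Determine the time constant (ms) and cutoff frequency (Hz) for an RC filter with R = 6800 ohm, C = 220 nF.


Time constant: tau = R * C.
tau = 6800 * 2.20e-07 = 0.001496 s
tau = 1.496 ms
Cutoff frequency: fc = 1 / (2*pi*R*C).
fc = 1 / (2*pi*0.001496) = 106.39 Hz

tau = 1.496 ms, fc = 106.39 Hz


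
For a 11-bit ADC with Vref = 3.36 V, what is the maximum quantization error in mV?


The maximum quantization error is +/- LSB/2.
LSB = Vref / 2^n = 3.36 / 2048 = 0.00164062 V
Max error = LSB / 2 = 0.00164062 / 2 = 0.00082031 V
Max error = 0.8203 mV

0.8203 mV


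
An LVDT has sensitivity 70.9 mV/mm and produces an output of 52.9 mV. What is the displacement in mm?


Displacement = Vout / sensitivity.
d = 52.9 / 70.9
d = 0.746 mm

0.746 mm


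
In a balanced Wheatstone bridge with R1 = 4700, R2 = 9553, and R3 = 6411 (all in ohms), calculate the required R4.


At balance: R1*R4 = R2*R3, so R4 = R2*R3/R1.
R4 = 9553 * 6411 / 4700
R4 = 61244283 / 4700
R4 = 13030.7 ohm

13030.7 ohm


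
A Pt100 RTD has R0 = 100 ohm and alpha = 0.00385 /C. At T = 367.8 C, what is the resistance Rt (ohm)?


The RTD equation: Rt = R0 * (1 + alpha * T).
Rt = 100 * (1 + 0.00385 * 367.8)
Rt = 100 * (1 + 1.41603)
Rt = 100 * 2.41603
Rt = 241.603 ohm

241.603 ohm


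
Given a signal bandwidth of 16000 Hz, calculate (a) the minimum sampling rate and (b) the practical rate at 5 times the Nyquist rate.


By Nyquist theorem, fs_min = 2 * fmax.
fs_min = 2 * 16000 = 32000 Hz
Practical rate = 5 * fs_min = 5 * 32000 = 160000 Hz

fs_min = 32000 Hz, fs_practical = 160000 Hz


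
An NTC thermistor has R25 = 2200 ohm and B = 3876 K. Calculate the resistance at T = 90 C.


NTC thermistor equation: Rt = R25 * exp(B * (1/T - 1/T25)).
T in Kelvin: 363.15 K, T25 = 298.15 K
1/T - 1/T25 = 1/363.15 - 1/298.15 = -0.00060033
B * (1/T - 1/T25) = 3876 * -0.00060033 = -2.3269
Rt = 2200 * exp(-2.3269) = 214.7 ohm

214.7 ohm


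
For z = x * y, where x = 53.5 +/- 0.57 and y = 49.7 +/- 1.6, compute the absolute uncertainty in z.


For a product z = x*y, the relative uncertainty is:
uz/z = sqrt((ux/x)^2 + (uy/y)^2)
Relative uncertainties: ux/x = 0.57/53.5 = 0.010654
uy/y = 1.6/49.7 = 0.032193
z = 53.5 * 49.7 = 2659.0
uz = 2659.0 * sqrt(0.010654^2 + 0.032193^2) = 90.166

90.166


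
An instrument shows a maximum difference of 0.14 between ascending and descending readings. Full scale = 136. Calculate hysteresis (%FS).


Hysteresis = (max difference / full scale) * 100%.
H = (0.14 / 136) * 100
H = 0.103 %FS

0.103 %FS


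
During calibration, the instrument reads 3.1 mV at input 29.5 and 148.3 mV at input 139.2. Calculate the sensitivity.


Sensitivity = (y2 - y1) / (x2 - x1).
S = (148.3 - 3.1) / (139.2 - 29.5)
S = 145.2 / 109.7
S = 1.3236 mV/unit

1.3236 mV/unit


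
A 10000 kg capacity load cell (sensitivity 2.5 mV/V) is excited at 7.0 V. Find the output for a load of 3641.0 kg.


Vout = rated_output * Vex * (load / capacity).
Vout = 2.5 * 7.0 * (3641.0 / 10000)
Vout = 2.5 * 7.0 * 0.3641
Vout = 6.372 mV

6.372 mV


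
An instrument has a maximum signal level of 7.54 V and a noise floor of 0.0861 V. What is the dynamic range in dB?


Dynamic range = 20 * log10(Vmax / Vnoise).
DR = 20 * log10(7.54 / 0.0861)
DR = 20 * log10(87.57)
DR = 38.85 dB

38.85 dB


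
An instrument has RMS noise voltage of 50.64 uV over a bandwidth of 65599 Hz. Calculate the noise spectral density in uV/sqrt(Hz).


Noise spectral density = Vrms / sqrt(BW).
NSD = 50.64 / sqrt(65599)
NSD = 50.64 / 256.123
NSD = 0.1977 uV/sqrt(Hz)

0.1977 uV/sqrt(Hz)


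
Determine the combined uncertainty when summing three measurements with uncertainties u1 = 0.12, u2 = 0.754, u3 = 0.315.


For a sum of independent quantities, uc = sqrt(u1^2 + u2^2 + u3^2).
uc = sqrt(0.12^2 + 0.754^2 + 0.315^2)
uc = sqrt(0.0144 + 0.568516 + 0.099225)
uc = 0.8259

0.8259


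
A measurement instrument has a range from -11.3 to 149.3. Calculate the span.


Span = upper range - lower range.
Span = 149.3 - (-11.3)
Span = 160.6

160.6


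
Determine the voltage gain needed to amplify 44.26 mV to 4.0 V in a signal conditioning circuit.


Gain = Vout / Vin (converting to same units).
G = 4.0 V / 44.26 mV
G = 4000.0 mV / 44.26 mV
G = 90.38

90.38


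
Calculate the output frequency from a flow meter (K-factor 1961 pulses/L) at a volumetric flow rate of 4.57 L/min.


Frequency = K * Q / 60 (converting L/min to L/s).
f = 1961 * 4.57 / 60
f = 8961.77 / 60
f = 149.36 Hz

149.36 Hz


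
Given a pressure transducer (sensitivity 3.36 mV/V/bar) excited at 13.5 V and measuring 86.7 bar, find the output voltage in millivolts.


Output = sensitivity * Vex * P.
Vout = 3.36 * 13.5 * 86.7
Vout = 45.36 * 86.7
Vout = 3932.71 mV

3932.71 mV


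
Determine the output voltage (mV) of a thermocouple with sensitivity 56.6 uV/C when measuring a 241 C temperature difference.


The thermocouple output V = sensitivity * dT.
V = 56.6 uV/C * 241 C
V = 13640.6 uV
V = 13.641 mV

13.641 mV


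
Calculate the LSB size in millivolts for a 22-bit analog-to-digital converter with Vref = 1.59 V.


The resolution (LSB) of an ADC is Vref / 2^n.
LSB = 1.59 / 2^22
LSB = 1.59 / 4194304
LSB = 3.8e-07 V = 0.00037909 mV

0.00037909 mV


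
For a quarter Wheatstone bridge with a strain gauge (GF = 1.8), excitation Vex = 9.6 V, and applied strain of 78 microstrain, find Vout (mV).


Quarter bridge output: Vout = (GF * epsilon * Vex) / 4.
Vout = (1.8 * 78e-6 * 9.6) / 4
Vout = 0.00134784 / 4 V
Vout = 0.00033696 V = 0.337 mV

0.337 mV


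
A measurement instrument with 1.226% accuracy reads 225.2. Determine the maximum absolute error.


Absolute error = (accuracy% / 100) * reading.
Error = (1.226 / 100) * 225.2
Error = 0.01226 * 225.2
Error = 2.761

2.761


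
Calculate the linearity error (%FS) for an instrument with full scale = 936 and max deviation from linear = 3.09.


Linearity error = (max deviation / full scale) * 100%.
Linearity = (3.09 / 936) * 100
Linearity = 0.33 %FS

0.33 %FS


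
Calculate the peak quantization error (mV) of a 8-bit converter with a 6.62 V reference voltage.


The maximum quantization error is +/- LSB/2.
LSB = Vref / 2^n = 6.62 / 256 = 0.02585938 V
Max error = LSB / 2 = 0.02585938 / 2 = 0.01292969 V
Max error = 12.9297 mV

12.9297 mV


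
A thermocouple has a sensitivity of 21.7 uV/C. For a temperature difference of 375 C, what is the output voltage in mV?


The thermocouple output V = sensitivity * dT.
V = 21.7 uV/C * 375 C
V = 8137.5 uV
V = 8.137 mV

8.137 mV


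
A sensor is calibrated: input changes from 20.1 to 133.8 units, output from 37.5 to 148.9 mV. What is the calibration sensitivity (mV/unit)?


Sensitivity = (y2 - y1) / (x2 - x1).
S = (148.9 - 37.5) / (133.8 - 20.1)
S = 111.4 / 113.7
S = 0.9798 mV/unit

0.9798 mV/unit


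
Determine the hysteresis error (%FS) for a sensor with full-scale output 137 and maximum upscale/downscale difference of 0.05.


Hysteresis = (max difference / full scale) * 100%.
H = (0.05 / 137) * 100
H = 0.036 %FS

0.036 %FS


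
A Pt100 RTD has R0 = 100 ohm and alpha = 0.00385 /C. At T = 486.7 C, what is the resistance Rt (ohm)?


The RTD equation: Rt = R0 * (1 + alpha * T).
Rt = 100 * (1 + 0.00385 * 486.7)
Rt = 100 * (1 + 1.873795)
Rt = 100 * 2.873795
Rt = 287.38 ohm

287.38 ohm
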